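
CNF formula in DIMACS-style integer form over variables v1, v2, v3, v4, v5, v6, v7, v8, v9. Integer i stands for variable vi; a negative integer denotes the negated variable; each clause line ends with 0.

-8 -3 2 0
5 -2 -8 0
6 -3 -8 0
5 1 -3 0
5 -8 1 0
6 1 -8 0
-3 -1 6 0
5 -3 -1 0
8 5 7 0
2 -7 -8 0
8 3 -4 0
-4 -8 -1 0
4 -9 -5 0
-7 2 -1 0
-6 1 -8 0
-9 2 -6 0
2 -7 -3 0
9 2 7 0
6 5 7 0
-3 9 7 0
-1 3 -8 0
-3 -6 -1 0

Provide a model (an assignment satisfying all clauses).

v1=1  v2=1  v3=0  v4=0  v5=1  v6=0  v7=1  v8=0  v9=0

Check each clause:
  1. (¬v8 ∨ ¬v3 ∨ v2) — ¬v8 is true.
  2. (v5 ∨ ¬v8 ∨ ¬v2) — ¬v8 is true.
  3. (v6 ∨ ¬v8 ∨ ¬v3) — ¬v8 is true.
  4. (¬v3 ∨ v5 ∨ v1) — v1 is true.
  5. (¬v8 ∨ v5 ∨ v1) — ¬v8 is true.
  6. (¬v8 ∨ v1 ∨ v6) — ¬v8 is true.
  7. (¬v1 ∨ ¬v3 ∨ v6) — ¬v3 is true.
  8. (v5 ∨ ¬v1 ∨ ¬v3) — ¬v3 is true.
  9. (v7 ∨ v8 ∨ v5) — v5 is true.
  10. (¬v7 ∨ ¬v8 ∨ v2) — ¬v8 is true.
  11. (v8 ∨ ¬v4 ∨ v3) — ¬v4 is true.
  12. (¬v4 ∨ ¬v1 ∨ ¬v8) — ¬v8 is true.
  13. (¬v5 ∨ ¬v9 ∨ v4) — ¬v9 is true.
  14. (v2 ∨ ¬v7 ∨ ¬v1) — v2 is true.
  15. (¬v6 ∨ ¬v8 ∨ v1) — ¬v8 is true.
  16. (v2 ∨ ¬v9 ∨ ¬v6) — v2 is true.
  17. (¬v3 ∨ ¬v7 ∨ v2) — v2 is true.
  18. (v7 ∨ v2 ∨ v9) — v2 is true.
  19. (v6 ∨ v5 ∨ v7) — v5 is true.
  20. (¬v3 ∨ v7 ∨ v9) — ¬v3 is true.
  21. (v3 ∨ ¬v1 ∨ ¬v8) — ¬v8 is true.
  22. (¬v3 ∨ ¬v6 ∨ ¬v1) — ¬v6 is true.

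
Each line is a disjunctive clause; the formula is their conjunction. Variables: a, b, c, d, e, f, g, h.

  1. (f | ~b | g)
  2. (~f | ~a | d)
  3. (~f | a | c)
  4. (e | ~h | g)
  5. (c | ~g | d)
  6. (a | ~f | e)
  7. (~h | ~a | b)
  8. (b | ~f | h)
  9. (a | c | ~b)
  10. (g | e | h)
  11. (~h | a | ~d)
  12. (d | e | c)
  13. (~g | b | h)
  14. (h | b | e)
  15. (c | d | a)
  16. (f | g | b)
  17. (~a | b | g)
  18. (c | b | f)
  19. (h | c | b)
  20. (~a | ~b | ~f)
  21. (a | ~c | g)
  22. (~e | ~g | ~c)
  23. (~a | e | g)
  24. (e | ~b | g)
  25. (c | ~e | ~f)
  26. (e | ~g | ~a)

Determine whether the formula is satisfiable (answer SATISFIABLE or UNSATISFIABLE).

Set a = False and propagate.
Try b = True.
  then c is forced to True.
  then g is forced to True.
  then e is forced to False.
  then f is forced to False.
For the remaining variables, d = True, h = False works.
So a=0, b=1, c=1, d=1, e=0, f=0, g=1, h=0 is a satisfying assignment.

SATISFIABLE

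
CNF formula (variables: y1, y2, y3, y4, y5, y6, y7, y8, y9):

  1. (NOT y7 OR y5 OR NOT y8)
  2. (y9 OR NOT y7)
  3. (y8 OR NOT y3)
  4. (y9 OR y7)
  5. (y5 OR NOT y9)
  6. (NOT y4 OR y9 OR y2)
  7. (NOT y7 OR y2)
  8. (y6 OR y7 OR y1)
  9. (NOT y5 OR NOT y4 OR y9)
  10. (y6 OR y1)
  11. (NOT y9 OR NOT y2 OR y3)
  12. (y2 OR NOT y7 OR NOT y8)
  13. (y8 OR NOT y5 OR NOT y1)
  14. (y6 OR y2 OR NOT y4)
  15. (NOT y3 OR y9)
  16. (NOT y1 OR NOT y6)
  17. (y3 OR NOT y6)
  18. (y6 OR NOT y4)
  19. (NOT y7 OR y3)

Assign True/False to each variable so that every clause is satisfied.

y1=F, y2=T, y3=T, y4=F, y5=T, y6=T, y7=T, y8=T, y9=T

Pure literal: y4 appears only negated; assign y4 = False.
Branch on y1: take y1 = False.
  then y6 is forced to True.
  then y3 is forced to True.
  then y8 is forced to True.
  then y9 is forced to True.
  then y5 is forced to True.
Set y2 = True and propagate.
y7 is now unconstrained; take y7 = True.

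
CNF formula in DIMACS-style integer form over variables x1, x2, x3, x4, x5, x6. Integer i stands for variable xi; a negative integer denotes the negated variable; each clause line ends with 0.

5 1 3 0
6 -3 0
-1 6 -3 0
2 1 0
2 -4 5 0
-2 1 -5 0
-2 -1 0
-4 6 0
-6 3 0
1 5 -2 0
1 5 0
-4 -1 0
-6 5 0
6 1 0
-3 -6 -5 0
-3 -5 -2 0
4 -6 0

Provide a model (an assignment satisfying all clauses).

x1=True, x2=False, x3=False, x4=False, x5=False, x6=False

Branch on x1: take x1 = True.
  then x2 is forced to False.
  then x4 is forced to False.
  then x6 is forced to False.
  then x3 is forced to False.
x5 is now unconstrained; take x5 = False.
Every clause has at least one true literal under this assignment.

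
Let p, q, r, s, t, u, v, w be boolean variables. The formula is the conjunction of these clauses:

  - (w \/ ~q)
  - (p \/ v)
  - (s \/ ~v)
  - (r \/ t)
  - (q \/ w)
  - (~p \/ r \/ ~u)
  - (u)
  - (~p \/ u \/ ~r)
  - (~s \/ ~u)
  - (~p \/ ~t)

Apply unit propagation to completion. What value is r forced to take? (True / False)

True

(u) is a unit clause: u = True.
In (~u \/ ~s), ~u is now false; ~s must hold, so s = False.
(~v \/ s): since s = False, the clause reduces to (~v). v = False.
From (p \/ v) and v = False: p = True.
In (~u \/ r \/ ~p), ~u, ~p are now false; r must hold, so r = True.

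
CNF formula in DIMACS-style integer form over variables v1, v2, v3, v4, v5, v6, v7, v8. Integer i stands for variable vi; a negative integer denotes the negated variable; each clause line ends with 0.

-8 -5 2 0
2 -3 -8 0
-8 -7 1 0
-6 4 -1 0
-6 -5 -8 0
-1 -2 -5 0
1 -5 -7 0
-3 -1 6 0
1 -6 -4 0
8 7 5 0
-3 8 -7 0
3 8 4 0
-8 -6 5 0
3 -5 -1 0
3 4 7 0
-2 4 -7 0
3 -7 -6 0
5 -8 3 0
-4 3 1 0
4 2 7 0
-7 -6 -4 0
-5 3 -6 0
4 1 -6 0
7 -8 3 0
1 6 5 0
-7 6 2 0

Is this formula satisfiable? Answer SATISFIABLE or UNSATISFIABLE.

SATISFIABLE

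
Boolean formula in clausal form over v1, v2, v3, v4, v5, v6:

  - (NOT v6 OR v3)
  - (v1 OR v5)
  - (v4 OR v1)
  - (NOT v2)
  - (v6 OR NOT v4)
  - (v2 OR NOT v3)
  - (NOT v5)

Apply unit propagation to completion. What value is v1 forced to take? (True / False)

(NOT v2) is a unit clause: v2 = False.
From (NOT v3 OR v2) and v2 = False: v3 = False.
(NOT v6 OR v3): since v3 = False, the clause reduces to (NOT v6). v6 = False.
(v6 OR NOT v4) with v6 = False leaves only NOT v4, so v4 = False.
(v1 OR v4): since v4 = False, the clause reduces to (v1). v1 = True.

True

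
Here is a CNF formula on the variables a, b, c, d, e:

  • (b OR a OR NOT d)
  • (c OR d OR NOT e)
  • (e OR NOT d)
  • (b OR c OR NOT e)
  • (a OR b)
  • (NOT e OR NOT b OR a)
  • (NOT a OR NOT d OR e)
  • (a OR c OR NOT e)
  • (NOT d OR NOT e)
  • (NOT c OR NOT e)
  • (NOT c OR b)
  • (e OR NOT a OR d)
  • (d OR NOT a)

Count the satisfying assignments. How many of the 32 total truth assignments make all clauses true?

2

The models are:
  a=0 b=1 c=0 d=0 e=0
  a=0 b=1 c=1 d=0 e=0
That's 2 in total.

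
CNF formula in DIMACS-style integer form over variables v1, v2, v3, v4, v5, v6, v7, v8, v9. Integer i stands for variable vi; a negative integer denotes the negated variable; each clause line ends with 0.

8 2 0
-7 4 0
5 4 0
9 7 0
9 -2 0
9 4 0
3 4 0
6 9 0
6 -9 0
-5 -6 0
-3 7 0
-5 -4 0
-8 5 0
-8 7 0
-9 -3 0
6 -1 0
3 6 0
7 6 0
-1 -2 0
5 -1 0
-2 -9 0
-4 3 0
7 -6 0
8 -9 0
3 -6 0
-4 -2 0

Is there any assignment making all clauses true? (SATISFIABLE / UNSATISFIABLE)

v6 = True:
  propagation gives v5=False, v4=True, v8=False, v2=True; an empty clause results — contradiction.
v6 = False:
  propagation gives v9=True; an empty clause results — contradiction.
Every branch closes, so no satisfying assignment exists.

UNSATISFIABLE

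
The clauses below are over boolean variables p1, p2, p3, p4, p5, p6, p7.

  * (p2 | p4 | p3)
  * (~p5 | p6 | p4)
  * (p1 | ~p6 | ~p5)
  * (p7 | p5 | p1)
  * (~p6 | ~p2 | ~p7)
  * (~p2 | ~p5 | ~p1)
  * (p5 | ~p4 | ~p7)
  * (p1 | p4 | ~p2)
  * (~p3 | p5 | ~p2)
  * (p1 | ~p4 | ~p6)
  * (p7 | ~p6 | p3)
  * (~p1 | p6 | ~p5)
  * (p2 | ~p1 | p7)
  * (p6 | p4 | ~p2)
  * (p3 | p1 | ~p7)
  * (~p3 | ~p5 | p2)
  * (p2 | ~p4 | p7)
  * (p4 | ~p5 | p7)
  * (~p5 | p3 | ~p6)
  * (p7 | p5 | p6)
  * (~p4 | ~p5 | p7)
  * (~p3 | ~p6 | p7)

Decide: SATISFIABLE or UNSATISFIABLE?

SATISFIABLE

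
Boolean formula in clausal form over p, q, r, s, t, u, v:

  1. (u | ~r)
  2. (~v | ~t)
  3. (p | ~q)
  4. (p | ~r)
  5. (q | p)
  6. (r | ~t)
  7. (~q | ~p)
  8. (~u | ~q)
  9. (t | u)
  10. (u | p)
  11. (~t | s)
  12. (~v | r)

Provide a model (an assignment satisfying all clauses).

p=T, q=F, r=T, s=F, t=F, u=T, v=F

Check each clause:
  1. (u | ~r) — u is true.
  2. (~t | ~v) — ~v is true.
  3. (~q | p) — p is true.
  4. (~r | p) — p is true.
  5. (q | p) — p is true.
  6. (r | ~t) — r is true.
  7. (~q | ~p) — ~q is true.
  8. (~q | ~u) — ~q is true.
  9. (t | u) — u is true.
  10. (p | u) — p is true.
  11. (~t | s) — ~t is true.
  12. (~v | r) — ~v is true.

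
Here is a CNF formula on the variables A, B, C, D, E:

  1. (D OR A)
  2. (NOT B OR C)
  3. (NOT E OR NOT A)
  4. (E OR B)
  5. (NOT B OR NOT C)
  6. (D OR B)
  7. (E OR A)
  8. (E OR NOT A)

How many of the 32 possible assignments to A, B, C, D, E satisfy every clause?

The models are:
  A=0 B=0 C=0 D=1 E=1
  A=0 B=0 C=1 D=1 E=1
Count: 2.

2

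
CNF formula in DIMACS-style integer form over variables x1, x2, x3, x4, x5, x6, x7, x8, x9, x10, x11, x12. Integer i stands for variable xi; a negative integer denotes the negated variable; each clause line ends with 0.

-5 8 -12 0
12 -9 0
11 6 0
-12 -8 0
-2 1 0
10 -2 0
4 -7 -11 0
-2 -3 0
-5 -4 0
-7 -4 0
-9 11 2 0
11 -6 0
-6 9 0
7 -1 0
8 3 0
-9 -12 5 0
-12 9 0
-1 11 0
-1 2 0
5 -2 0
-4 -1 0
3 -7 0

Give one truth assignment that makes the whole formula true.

x1 = F, x2 = F, x3 = T, x4 = F, x5 = T, x6 = F, x7 = F, x8 = T, x9 = F, x10 = T, x11 = T, x12 = F

x10 occurs only positively in the remaining clauses — set x10 = True.
Set x1 = False and propagate.
  then x2 is forced to False.
The remaining clauses are satisfied by x3 = True, x4 = False, x5 = True, x6 = False, x7 = False, x8 = True, x9 = False, x11 = True, x12 = False.
Every clause has at least one true literal under this assignment.
Check each clause:
  1. (NOT x5 OR x8 OR NOT x12) — x8 is true.
  2. (NOT x9 OR x12) — NOT x9 is true.
  3. (x6 OR x11) — x11 is true.
  4. (NOT x12 OR NOT x8) — NOT x12 is true.
  5. (NOT x2 OR x1) — NOT x2 is true.
  6. (x10 OR NOT x2) — x10 is true.
  7. (NOT x7 OR x4 OR NOT x11) — NOT x7 is true.
  8. (NOT x3 OR NOT x2) — NOT x2 is true.
  9. (NOT x4 OR NOT x5) — NOT x4 is true.
  10. (NOT x4 OR NOT x7) — NOT x7 is true.
  11. (x11 OR x2 OR NOT x9) — x11 is true.
  12. (x11 OR NOT x6) — NOT x6 is true.
  13. (x9 OR NOT x6) — NOT x6 is true.
  14. (x7 OR NOT x1) — NOT x1 is true.
  15. (x8 OR x3) — x8 is true.
  16. (NOT x12 OR x5 OR NOT x9) — NOT x12 is true.
  17. (x9 OR NOT x12) — NOT x12 is true.
  18. (x11 OR NOT x1) — x11 is true.
  19. (x2 OR NOT x1) — NOT x1 is true.
  20. (x5 OR NOT x2) — x5 is true.
  21. (NOT x1 OR NOT x4) — NOT x4 is true.
  22. (x3 OR NOT x7) — NOT x7 is true.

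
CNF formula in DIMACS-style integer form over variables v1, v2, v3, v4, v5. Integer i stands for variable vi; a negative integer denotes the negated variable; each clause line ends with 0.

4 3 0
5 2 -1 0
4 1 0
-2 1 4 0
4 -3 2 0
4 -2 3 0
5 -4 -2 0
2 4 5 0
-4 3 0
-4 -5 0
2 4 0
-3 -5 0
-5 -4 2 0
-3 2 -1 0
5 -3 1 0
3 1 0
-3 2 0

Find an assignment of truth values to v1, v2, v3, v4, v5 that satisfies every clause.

Try v1 = True.
Set v2 = True and propagate.
For the remaining variables, v3 = True, v4 = False, v5 = False works.
Every clause has at least one true literal under this assignment.
Check each clause:
  1. (v4 || v3) — v3 is true.
  2. (v2 || !v1 || v5) — v2 is true.
  3. (v1 || v4) — v1 is true.
  4. (v4 || !v2 || v1) — v1 is true.
  5. (v4 || v2 || !v3) — v2 is true.
  6. (v3 || v4 || !v2) — v3 is true.
  7. (v5 || !v2 || !v4) — !v4 is true.
  8. (v2 || v4 || v5) — v2 is true.
  9. (v3 || !v4) — v3 is true.
  10. (!v4 || !v5) — !v5 is true.
  11. (v4 || v2) — v2 is true.
  12. (!v3 || !v5) — !v5 is true.
  13. (v2 || !v4 || !v5) — v2 is true.
  14. (!v3 || v2 || !v1) — v2 is true.
  15. (!v3 || v1 || v5) — v1 is true.
  16. (v3 || v1) — v1 is true.
  17. (v2 || !v3) — v2 is true.

v1 = 1, v2 = 1, v3 = 1, v4 = 0, v5 = 0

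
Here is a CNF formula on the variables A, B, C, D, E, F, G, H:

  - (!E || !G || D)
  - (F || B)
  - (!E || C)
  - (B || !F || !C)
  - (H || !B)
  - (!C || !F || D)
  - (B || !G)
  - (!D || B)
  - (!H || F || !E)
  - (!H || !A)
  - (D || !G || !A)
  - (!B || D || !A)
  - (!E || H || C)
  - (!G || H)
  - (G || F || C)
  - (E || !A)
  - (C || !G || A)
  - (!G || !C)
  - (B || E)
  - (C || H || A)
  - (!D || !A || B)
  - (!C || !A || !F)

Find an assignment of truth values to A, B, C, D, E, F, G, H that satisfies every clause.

Set A = False and propagate.
Set B = True and propagate.
  then H is forced to True.
The remaining clauses are satisfied by C = True, D = True, E = False, F = False, G = False.
Every clause has at least one true literal under this assignment.
Check each clause:
  1. (D || !E || !G) — !G is true.
  2. (B || F) — B is true.
  3. (!E || C) — C is true.
  4. (!C || !F || B) — !F is true.
  5. (!B || H) — H is true.
  6. (!C || D || !F) — !F is true.
  7. (B || !G) — !G is true.
  8. (!D || B) — B is true.
  9. (!H || !E || F) — !E is true.
  10. (!H || !A) — !A is true.
  11. (D || !A || !G) — !G is true.
  12. (!B || !A || D) — D is true.
  13. (H || C || !E) — H is true.
  14. (H || !G) — H is true.
  15. (C || G || F) — C is true.
  16. (!A || E) — !A is true.
  17. (A || C || !G) — C is true.
  18. (!G || !C) — !G is true.
  19. (E || B) — B is true.
  20. (A || C || H) — H is true.
  21. (!A || B || !D) — B is true.
  22. (!F || !A || !C) — !F is true.

A=F, B=T, C=T, D=T, E=F, F=F, G=F, H=T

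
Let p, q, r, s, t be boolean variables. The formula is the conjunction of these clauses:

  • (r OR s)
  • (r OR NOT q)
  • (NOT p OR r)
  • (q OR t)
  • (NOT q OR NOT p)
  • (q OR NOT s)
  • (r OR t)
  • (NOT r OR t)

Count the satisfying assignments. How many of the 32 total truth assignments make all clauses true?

4

Satisfying assignments:
  p=0 q=0 r=1 s=0 t=1
  p=0 q=1 r=1 s=0 t=1
  p=0 q=1 r=1 s=1 t=1
  p=1 q=0 r=1 s=0 t=1
That's 4 in total.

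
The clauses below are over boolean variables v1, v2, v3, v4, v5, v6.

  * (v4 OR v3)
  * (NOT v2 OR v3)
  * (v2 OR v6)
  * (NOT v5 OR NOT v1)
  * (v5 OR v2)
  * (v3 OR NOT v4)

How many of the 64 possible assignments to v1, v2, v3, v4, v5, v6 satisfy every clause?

Split on v2, then v3.
  v2=T, v3=T: v4, v6 free; 3 ways for (v1,v5) × 2^2 = 12.
  v2=T, v3=F: a clause becomes empty — 0.
  v2=F, v3=T: remaining (v1,v4,v5,v6) ∈ {(F,F,T,T); (F,T,T,T)} — 2.
  v2=F, v3=F: a clause becomes empty — 0.
Total: 12 + 0 + 2 + 0 = 14.

14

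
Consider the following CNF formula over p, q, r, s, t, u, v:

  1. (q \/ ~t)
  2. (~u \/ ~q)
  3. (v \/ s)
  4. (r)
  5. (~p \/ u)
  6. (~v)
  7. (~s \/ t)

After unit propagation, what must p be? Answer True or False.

False

(r) is a unit clause: r = True.
(~v) stands alone — v = False.
From (s \/ v) and v = False: s = True.
(t \/ ~s) with s = True leaves only t, so t = True.
(q \/ ~t): since t = True, the clause reduces to (q). q = True.
(~q \/ ~u): since q = True, the clause reduces to (~u). u = False.
(~p \/ u): since u = False, the clause reduces to (~p). p = False.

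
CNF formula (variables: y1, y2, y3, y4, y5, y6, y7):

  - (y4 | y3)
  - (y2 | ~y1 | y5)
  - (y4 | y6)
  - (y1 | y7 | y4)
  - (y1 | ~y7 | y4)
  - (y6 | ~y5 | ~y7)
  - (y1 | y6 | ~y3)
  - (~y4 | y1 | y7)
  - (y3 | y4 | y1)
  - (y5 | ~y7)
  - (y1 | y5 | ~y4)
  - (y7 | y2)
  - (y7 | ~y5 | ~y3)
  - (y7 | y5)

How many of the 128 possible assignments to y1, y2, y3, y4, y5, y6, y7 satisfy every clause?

Split on y7, then y1.
  y7=T, y1=T: y2 free; 3 ways for (y3,y4,y5,y6) × 2^1 = 6.
  y7=T, y1=F: remaining (y2,y3,y4,y5,y6) ∈ {(F,F,T,T,T); (F,T,T,T,T); (T,F,T,T,T); (T,T,T,T,T)} — 4.
  y7=F, y1=T: remaining (y2,y3,y4,y5,y6) ∈ {(T,F,T,T,F); (T,F,T,T,T)} — 2.
  y7=F, y1=F: a clause becomes empty — 0.
Total: 6 + 4 + 2 + 0 = 12.

12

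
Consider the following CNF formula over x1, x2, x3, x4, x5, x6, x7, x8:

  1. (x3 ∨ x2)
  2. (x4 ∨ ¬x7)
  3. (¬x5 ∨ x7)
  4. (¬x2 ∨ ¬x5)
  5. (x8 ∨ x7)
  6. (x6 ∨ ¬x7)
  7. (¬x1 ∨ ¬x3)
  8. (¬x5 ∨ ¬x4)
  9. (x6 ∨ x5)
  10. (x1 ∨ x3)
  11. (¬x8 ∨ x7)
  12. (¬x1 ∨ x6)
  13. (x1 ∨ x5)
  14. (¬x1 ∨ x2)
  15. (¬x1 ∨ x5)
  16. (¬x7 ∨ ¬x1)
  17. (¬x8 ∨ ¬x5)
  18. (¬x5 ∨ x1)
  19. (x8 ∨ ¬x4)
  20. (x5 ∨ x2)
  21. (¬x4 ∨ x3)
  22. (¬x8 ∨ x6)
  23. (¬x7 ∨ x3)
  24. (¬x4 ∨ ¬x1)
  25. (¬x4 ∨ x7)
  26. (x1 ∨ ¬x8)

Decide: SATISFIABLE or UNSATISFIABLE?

x1 = True:
  propagation gives x3=False, x2=True, x5=False; an empty clause results — contradiction.
x1 = False:
  propagation gives x3=True, x5=True; an empty clause results — contradiction.
Every branch closes, so no satisfying assignment exists.

UNSATISFIABLE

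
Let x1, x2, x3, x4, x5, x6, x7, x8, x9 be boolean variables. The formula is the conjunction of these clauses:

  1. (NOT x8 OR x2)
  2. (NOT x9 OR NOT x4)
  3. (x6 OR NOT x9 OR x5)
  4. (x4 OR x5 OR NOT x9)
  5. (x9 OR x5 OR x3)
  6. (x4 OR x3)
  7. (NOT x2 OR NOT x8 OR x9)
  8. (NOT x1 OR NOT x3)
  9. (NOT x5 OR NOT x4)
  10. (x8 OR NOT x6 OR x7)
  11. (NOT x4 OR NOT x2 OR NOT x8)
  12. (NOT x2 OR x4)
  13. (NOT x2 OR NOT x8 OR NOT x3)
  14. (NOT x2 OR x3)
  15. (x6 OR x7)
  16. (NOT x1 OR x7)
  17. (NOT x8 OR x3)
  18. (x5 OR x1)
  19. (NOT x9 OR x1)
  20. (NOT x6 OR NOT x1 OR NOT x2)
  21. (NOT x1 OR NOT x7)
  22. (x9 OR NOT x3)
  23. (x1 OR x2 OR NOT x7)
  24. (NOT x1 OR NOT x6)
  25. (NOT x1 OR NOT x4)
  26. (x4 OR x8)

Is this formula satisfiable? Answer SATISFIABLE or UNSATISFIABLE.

x1 = True:
  propagation gives x3=False, x4=True; an empty clause results — contradiction.
x1 = False:
  propagation gives x5=True, x4=False, x3=True, x2=False; an empty clause results — contradiction.
Every branch closes, so no satisfying assignment exists.

UNSATISFIABLE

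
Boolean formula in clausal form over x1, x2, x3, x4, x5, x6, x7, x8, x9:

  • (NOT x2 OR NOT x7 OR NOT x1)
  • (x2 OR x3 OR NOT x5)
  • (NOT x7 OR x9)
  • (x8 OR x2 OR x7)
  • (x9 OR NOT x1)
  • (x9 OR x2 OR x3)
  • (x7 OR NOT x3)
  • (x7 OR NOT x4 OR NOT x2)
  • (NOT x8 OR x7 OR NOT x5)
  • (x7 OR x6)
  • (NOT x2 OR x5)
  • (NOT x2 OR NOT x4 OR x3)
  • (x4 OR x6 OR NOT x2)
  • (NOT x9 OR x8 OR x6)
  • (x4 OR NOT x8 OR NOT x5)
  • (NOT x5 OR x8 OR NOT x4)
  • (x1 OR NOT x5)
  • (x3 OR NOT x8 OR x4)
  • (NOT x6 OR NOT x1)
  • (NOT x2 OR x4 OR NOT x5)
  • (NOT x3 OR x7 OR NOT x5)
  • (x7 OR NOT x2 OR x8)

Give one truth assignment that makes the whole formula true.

x1=F, x2=F, x3=T, x4=T, x5=F, x6=T, x7=T, x8=F, x9=T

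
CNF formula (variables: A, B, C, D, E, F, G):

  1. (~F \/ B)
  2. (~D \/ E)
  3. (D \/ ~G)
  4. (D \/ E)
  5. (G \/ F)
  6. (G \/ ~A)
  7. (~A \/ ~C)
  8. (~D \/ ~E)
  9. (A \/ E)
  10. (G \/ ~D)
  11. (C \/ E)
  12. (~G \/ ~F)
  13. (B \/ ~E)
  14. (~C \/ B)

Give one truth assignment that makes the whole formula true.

A=F, B=T, C=T, D=F, E=T, F=T, G=F

B occurs only positively in the remaining clauses — set B = True.
Try A = False.
  then E is forced to True.
  then D is forced to False.
  then G is forced to False.
  then F is forced to True.
C is now unconstrained; take C = True.
Every clause has at least one true literal under this assignment.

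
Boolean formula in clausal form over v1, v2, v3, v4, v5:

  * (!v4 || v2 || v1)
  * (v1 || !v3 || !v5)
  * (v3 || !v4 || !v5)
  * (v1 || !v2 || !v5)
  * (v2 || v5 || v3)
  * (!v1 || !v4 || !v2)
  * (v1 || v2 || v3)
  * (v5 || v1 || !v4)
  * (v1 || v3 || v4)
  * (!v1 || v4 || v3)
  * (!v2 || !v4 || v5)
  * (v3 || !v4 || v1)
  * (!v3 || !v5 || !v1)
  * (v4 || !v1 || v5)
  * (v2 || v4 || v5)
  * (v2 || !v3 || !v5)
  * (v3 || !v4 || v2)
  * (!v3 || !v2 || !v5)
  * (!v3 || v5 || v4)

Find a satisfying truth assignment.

v1 = True  v2 = False  v3 = True  v4 = True  v5 = False

Try v1 = True.
For the remaining variables, v2 = False, v3 = True, v4 = True, v5 = False works.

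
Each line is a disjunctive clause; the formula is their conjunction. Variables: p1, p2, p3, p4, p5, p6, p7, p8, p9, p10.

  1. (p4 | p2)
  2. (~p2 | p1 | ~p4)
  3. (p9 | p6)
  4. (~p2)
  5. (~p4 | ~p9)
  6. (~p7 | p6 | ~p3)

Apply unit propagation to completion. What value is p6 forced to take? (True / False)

True

(~p2) stands alone — p2 = False.
(p2 | p4) with p2 = False leaves only p4, so p4 = True.
From (~p4 | ~p9) and p4 = True: p9 = False.
From (p6 | p9) and p9 = False: p6 = True.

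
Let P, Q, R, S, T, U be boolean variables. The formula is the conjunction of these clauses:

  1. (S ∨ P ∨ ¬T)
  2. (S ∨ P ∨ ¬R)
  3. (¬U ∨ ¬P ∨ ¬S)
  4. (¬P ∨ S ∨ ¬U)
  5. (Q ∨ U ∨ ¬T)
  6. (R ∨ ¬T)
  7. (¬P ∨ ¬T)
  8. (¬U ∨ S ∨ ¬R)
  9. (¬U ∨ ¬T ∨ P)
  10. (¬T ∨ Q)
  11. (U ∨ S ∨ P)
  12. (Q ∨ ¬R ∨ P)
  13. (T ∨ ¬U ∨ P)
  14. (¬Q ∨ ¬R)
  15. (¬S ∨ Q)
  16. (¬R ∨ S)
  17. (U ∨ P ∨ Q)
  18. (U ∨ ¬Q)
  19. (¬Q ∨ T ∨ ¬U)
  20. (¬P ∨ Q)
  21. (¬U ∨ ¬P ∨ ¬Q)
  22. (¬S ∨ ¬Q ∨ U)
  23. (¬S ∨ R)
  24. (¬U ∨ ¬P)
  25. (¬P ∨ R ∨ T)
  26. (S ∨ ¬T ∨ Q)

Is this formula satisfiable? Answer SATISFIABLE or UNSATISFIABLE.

UNSATISFIABLE

P = True:
  propagation gives T=False, Q=True, R=False; an empty clause results — contradiction.
P = False:
  Q = True:
    propagation gives R=False, T=False, U=False; an empty clause results — contradiction.
  Q = False:
    propagation gives T=False, R=False, U=False; an empty clause results — contradiction.
Every branch closes, so no satisfying assignment exists.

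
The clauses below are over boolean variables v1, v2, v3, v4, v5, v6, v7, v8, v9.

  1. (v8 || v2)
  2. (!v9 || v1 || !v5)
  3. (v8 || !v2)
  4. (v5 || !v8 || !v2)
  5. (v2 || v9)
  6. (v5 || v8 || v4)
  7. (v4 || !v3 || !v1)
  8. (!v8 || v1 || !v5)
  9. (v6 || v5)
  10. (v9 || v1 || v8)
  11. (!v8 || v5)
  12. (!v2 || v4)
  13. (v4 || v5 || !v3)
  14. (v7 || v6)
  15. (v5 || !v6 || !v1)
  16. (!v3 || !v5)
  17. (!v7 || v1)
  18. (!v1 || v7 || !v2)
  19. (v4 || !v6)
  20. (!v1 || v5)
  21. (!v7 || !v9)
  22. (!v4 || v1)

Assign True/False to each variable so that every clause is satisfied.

v1=T  v2=F  v3=F  v4=T  v5=T  v6=T  v7=F  v8=T  v9=T

Pure literal: v3 appears only negated; assign v3 = False.
Branch on v1: take v1 = True.
  then v5 is forced to True.
For the remaining variables, v2 = False, v4 = True, v6 = True, v7 = False, v8 = True, v9 = True works.
Every clause has at least one true literal under this assignment.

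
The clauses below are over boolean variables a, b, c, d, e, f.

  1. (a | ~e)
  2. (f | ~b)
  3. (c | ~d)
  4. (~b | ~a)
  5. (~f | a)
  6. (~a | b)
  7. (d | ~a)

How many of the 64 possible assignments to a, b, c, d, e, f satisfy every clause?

3

Satisfying assignments:
  a=F b=F c=F d=F e=F f=F
  a=F b=F c=T d=F e=F f=F
  a=F b=F c=T d=T e=F f=F
Count: 3.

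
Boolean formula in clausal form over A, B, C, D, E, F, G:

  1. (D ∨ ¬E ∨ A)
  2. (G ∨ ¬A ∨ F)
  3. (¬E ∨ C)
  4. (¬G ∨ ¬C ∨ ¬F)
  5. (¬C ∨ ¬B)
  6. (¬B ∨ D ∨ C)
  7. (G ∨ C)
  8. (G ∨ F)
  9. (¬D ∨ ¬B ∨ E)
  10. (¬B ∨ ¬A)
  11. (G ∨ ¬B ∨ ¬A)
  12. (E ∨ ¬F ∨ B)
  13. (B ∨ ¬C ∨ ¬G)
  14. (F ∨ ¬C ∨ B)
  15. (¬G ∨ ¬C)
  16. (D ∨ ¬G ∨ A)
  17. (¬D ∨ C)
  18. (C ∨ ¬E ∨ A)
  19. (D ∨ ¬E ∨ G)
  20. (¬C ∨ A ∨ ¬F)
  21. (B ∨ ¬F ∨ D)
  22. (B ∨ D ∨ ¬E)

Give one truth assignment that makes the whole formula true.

A=T, B=F, C=F, D=F, E=F, F=F, G=T

Check each clause:
  1. (¬E ∨ A ∨ D) — A is true.
  2. (F ∨ G ∨ ¬A) — G is true.
  3. (¬E ∨ C) — ¬E is true.
  4. (¬G ∨ ¬C ∨ ¬F) — ¬F is true.
  5. (¬B ∨ ¬C) — ¬C is true.
  6. (¬B ∨ C ∨ D) — ¬B is true.
  7. (G ∨ C) — G is true.
  8. (F ∨ G) — G is true.
  9. (¬D ∨ E ∨ ¬B) — ¬D is true.
  10. (¬B ∨ ¬A) — ¬B is true.
  11. (G ∨ ¬A ∨ ¬B) — G is true.
  12. (B ∨ ¬F ∨ E) — ¬F is true.
  13. (B ∨ ¬C ∨ ¬G) — ¬C is true.
  14. (¬C ∨ F ∨ B) — ¬C is true.
  15. (¬C ∨ ¬G) — ¬C is true.
  16. (A ∨ D ∨ ¬G) — A is true.
  17. (¬D ∨ C) — ¬D is true.
  18. (C ∨ ¬E ∨ A) — A is true.
  19. (D ∨ G ∨ ¬E) — ¬E is true.
  20. (A ∨ ¬F ∨ ¬C) — A is true.
  21. (B ∨ ¬F ∨ D) — ¬F is true.
  22. (¬E ∨ B ∨ D) — ¬E is true.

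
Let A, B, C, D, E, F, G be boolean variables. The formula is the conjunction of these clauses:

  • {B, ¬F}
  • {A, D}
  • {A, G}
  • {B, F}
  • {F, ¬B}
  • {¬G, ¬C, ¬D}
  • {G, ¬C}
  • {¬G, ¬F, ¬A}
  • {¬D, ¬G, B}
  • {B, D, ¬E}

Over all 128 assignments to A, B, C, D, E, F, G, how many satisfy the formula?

6

Satisfying assignments:
  A=0 B=1 C=0 D=1 E=0 F=1 G=1
  A=0 B=1 C=0 D=1 E=1 F=1 G=1
  A=1 B=1 C=0 D=0 E=0 F=1 G=0
  A=1 B=1 C=0 D=0 E=1 F=1 G=0
  A=1 B=1 C=0 D=1 E=0 F=1 G=0
  A=1 B=1 C=0 D=1 E=1 F=1 G=0
Count: 6.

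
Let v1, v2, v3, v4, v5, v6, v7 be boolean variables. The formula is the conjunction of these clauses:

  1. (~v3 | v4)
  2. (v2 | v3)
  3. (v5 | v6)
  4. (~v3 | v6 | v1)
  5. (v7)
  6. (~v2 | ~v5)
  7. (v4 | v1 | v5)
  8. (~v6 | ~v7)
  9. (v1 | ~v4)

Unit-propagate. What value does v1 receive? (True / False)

(v7) stands alone — v7 = True.
In (~v7 | ~v6), ~v7 is now false; ~v6 must hold, so v6 = False.
(v6 | v5) with v6 = False leaves only v5, so v5 = True.
(~v2 | ~v5) with v5 = True leaves only ~v2, so v2 = False.
From (v3 | v2) and v2 = False: v3 = True.
(v4 | ~v3) with v3 = True leaves only v4, so v4 = True.
(v6 | v1 | ~v3) with v3 = True, v6 = False leaves only v1, so v1 = True.

True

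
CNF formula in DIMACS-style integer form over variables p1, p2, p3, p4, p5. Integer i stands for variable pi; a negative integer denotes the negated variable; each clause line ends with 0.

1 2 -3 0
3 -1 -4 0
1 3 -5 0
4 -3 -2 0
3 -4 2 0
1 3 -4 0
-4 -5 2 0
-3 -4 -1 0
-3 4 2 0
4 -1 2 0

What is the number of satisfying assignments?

6

Satisfying assignments:
  p1=F p2=F p3=F p4=F p5=F
  p1=F p2=T p3=F p4=F p5=F
  p1=F p2=T p3=T p4=T p5=F
  p1=F p2=T p3=T p4=T p5=T
  p1=T p2=T p3=F p4=F p5=F
  p1=T p2=T p3=F p4=F p5=T
Count: 6.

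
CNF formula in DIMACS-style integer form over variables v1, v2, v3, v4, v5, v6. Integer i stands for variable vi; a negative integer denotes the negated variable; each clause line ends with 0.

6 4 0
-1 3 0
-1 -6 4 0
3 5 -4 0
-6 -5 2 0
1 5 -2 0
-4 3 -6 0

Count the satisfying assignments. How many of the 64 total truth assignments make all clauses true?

18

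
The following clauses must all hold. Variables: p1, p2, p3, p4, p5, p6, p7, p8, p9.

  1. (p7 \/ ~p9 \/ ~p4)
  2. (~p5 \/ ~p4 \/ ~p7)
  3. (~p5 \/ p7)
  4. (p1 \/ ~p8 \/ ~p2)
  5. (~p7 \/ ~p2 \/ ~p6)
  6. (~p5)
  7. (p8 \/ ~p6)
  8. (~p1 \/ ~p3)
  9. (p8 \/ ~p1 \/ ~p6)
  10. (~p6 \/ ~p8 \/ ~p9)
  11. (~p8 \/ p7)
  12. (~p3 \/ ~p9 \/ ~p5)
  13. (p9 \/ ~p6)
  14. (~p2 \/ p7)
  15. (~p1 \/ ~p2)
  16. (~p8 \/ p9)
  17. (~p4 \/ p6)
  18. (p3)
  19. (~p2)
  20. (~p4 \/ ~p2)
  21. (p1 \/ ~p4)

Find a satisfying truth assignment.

p1=0, p2=0, p3=1, p4=0, p5=0, p6=0, p7=1, p8=1, p9=1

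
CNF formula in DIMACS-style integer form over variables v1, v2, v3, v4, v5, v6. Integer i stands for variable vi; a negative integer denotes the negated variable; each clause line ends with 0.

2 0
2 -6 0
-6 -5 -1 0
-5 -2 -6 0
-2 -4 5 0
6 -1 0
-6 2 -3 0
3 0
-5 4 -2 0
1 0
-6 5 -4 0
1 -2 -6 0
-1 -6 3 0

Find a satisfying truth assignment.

Unit propagation: (v2) forces v2 = True.
The clause (v3) is unit: v3 must be True.
(v1) is a unit clause, so v1 = True.
Unit propagation: (v6) forces v6 = True.
Unit propagation: (NOT v5) forces v5 = False.
(NOT v4) is a unit clause, so v4 = False.
Every clause has at least one true literal under this assignment.

v1=True, v2=True, v3=True, v4=False, v5=False, v6=True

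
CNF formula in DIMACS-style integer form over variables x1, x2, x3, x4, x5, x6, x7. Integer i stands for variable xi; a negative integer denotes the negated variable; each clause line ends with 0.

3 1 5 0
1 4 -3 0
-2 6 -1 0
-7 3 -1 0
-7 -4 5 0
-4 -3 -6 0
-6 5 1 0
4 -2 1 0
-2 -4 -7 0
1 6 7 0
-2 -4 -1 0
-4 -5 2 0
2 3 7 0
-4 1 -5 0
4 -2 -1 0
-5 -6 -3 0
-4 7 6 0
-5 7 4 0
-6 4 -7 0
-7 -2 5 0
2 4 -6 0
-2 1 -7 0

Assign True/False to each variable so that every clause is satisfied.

x1=T, x2=F, x3=T, x4=F, x5=F, x6=F, x7=F

Check each clause:
  1. (x3 || x1 || x5) — x1 is true.
  2. (x4 || x1 || !x3) — x1 is true.
  3. (!x2 || !x1 || x6) — !x2 is true.
  4. (!x7 || !x1 || x3) — !x7 is true.
  5. (!x4 || x5 || !x7) — !x7 is true.
  6. (!x4 || !x6 || !x3) — !x6 is true.
  7. (x5 || !x6 || x1) — x1 is true.
  8. (x4 || !x2 || x1) — x1 is true.
  9. (!x7 || !x2 || !x4) — !x7 is true.
  10. (x6 || x7 || x1) — x1 is true.
  11. (!x1 || !x4 || !x2) — !x4 is true.
  12. (!x5 || x2 || !x4) — !x5 is true.
  13. (x2 || x7 || x3) — x3 is true.
  14. (!x5 || x1 || !x4) — x1 is true.
  15. (!x1 || x4 || !x2) — !x2 is true.
  16. (!x3 || !x5 || !x6) — !x6 is true.
  17. (!x4 || x6 || x7) — !x4 is true.
  18. (x4 || !x5 || x7) — !x5 is true.
  19. (!x7 || !x6 || x4) — !x7 is true.
  20. (!x2 || x5 || !x7) — !x7 is true.
  21. (x4 || !x6 || x2) — !x6 is true.
  22. (x1 || !x7 || !x2) — !x7 is true.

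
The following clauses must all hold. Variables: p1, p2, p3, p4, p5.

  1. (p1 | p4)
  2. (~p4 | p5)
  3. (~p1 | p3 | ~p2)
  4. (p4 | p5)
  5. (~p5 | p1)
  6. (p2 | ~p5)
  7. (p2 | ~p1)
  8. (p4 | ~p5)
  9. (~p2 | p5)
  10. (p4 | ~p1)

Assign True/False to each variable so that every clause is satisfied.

p1 = True, p2 = True, p3 = True, p4 = True, p5 = True

Pure literal: p3 appears only positively; assign p3 = True.
Try p1 = True.
  then p2 is forced to True.
  then p5 is forced to True.
  then p4 is forced to True.
Check each clause:
  1. (p1 | p4) — p1 is true.
  2. (p5 | ~p4) — p5 is true.
  3. (~p2 | ~p1 | p3) — p3 is true.
  4. (p5 | p4) — p4 is true.
  5. (~p5 | p1) — p1 is true.
  6. (~p5 | p2) — p2 is true.
  7. (p2 | ~p1) — p2 is true.
  8. (p4 | ~p5) — p4 is true.
  9. (~p2 | p5) — p5 is true.
  10. (p4 | ~p1) — p4 is true.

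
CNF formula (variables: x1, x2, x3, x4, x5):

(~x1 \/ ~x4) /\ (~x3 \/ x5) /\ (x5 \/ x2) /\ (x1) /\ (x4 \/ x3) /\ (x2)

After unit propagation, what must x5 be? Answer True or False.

True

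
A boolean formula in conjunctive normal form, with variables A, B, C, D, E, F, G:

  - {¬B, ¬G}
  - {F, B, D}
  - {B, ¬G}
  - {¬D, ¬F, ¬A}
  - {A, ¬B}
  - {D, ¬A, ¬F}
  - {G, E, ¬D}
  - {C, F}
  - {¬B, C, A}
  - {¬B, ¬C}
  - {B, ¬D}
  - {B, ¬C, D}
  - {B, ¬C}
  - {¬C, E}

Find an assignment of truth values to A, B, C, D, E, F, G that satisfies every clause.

E occurs only positively in the remaining clauses — set E = True.
Set A = False and propagate.
  then B is forced to False.
  then G is forced to False.
  then D is forced to False.
  then F is forced to True.
  then C is forced to False.
Every clause has at least one true literal under this assignment.
Check each clause:
  1. {¬G, ¬B} — ¬G is true.
  2. {B, D, F} — F is true.
  3. {B, ¬G} — ¬G is true.
  4. {¬F, ¬D, ¬A} — ¬D is true.
  5. {¬B, A} — ¬B is true.
  6. {¬F, D, ¬A} — ¬A is true.
  7. {¬D, E, G} — ¬D is true.
  8. {F, C} — F is true.
  9. {A, ¬B, C} — ¬B is true.
  10. {¬B, ¬C} — ¬C is true.
  11. {B, ¬D} — ¬D is true.
  12. {D, B, ¬C} — ¬C is true.
  13. {B, ¬C} — ¬C is true.
  14. {E, ¬C} — ¬C is true.

A = 0, B = 0, C = 0, D = 0, E = 1, F = 1, G = 0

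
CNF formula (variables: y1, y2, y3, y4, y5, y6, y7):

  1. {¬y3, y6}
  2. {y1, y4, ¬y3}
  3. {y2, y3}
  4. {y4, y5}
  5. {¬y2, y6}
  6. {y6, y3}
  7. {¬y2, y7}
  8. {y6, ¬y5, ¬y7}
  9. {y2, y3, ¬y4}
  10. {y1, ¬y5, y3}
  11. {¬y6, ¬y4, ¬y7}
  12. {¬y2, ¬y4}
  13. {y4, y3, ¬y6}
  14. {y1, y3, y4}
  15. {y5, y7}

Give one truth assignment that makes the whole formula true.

y1 = False, y2 = False, y3 = True, y4 = True, y5 = True, y6 = True, y7 = False

Branch on y1: take y1 = False.
Set y2 = False and propagate.
  then y3 is forced to True.
  then y6 is forced to True.
  then y4 is forced to True.
  then y7 is forced to False.
  then y5 is forced to True.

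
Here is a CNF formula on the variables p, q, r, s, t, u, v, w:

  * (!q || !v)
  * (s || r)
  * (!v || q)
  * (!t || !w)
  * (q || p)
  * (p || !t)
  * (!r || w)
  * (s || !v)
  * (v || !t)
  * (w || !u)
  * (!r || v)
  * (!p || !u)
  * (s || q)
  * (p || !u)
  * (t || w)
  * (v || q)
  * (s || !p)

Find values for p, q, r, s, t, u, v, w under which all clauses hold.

p=F, q=T, r=F, s=T, t=F, u=F, v=F, w=T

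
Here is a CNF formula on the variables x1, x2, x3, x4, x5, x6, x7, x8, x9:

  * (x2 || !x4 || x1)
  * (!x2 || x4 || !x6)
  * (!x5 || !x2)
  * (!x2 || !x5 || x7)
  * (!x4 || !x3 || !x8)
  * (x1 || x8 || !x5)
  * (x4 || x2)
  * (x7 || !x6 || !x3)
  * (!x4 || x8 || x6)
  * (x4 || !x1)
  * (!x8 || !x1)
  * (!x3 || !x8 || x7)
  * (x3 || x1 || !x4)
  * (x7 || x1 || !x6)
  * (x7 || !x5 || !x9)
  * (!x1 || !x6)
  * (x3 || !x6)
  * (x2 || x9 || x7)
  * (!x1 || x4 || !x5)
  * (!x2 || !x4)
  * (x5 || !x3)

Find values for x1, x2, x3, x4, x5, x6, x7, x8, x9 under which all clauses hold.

x1 = False, x2 = True, x3 = False, x4 = False, x5 = False, x6 = False, x7 = False, x8 = False, x9 = False

Try x1 = False.
Set x2 = True and propagate.
  then x5 is forced to False.
  then x4 is forced to False.
  then x6 is forced to False.
  then x3 is forced to False.
x7, x8, x9 are now unconstrained; take x7 = False, x8 = False, x9 = False.
Check each clause:
  1. (!x4 || x1 || x2) — x2 is true.
  2. (x4 || !x6 || !x2) — !x6 is true.
  3. (!x2 || !x5) — !x5 is true.
  4. (!x2 || !x5 || x7) — !x5 is true.
  5. (!x3 || !x8 || !x4) — !x8 is true.
  6. (!x5 || x8 || x1) — !x5 is true.
  7. (x2 || x4) — x2 is true.
  8. (!x6 || !x3 || x7) — !x6 is true.
  9. (x8 || !x4 || x6) — !x4 is true.
  10. (x4 || !x1) — !x1 is true.
  11. (!x8 || !x1) — !x8 is true.
  12. (x7 || !x3 || !x8) — !x8 is true.
  13. (x1 || !x4 || x3) — !x4 is true.
  14. (x7 || !x6 || x1) — !x6 is true.
  15. (!x5 || x7 || !x9) — !x5 is true.
  16. (!x1 || !x6) — !x6 is true.
  17. (!x6 || x3) — !x6 is true.
  18. (x9 || x7 || x2) — x2 is true.
  19. (x4 || !x5 || !x1) — !x5 is true.
  20. (!x2 || !x4) — !x4 is true.
  21. (!x3 || x5) — !x3 is true.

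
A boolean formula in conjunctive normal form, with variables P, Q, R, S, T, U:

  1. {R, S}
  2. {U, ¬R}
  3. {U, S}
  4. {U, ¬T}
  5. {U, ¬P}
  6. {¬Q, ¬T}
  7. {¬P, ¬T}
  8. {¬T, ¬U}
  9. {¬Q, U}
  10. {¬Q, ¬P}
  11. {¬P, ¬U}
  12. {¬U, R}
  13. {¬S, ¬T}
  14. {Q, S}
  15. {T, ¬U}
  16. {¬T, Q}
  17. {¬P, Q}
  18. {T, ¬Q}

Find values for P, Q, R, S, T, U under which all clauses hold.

P=0, Q=0, R=0, S=1, T=0, U=0

Pure literal: P appears only negated; assign P = False.
Branch on Q: take Q = False.
  then S is forced to True.
  then T is forced to False.
  then U is forced to False.
  then R is forced to False.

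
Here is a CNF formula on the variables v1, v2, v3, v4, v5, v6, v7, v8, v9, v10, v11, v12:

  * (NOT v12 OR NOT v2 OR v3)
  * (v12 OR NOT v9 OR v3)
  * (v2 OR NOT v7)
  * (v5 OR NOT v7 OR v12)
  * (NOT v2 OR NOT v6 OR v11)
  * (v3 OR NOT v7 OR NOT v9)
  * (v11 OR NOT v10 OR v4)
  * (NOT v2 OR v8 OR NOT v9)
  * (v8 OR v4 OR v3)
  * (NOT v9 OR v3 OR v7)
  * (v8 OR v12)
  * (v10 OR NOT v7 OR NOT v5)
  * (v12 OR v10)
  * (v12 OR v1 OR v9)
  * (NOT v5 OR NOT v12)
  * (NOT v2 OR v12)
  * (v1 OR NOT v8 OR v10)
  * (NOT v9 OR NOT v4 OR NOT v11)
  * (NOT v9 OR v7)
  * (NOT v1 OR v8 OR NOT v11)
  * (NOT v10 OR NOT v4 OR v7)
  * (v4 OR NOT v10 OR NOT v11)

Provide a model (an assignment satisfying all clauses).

Pure literal: v3 appears only positively; assign v3 = True.
Branch on v1: take v1 = False.
The remaining clauses are satisfied by v2 = True, v4 = True, v5 = False, v6 = True, v7 = True, v8 = True, v9 = False, v10 = True, v11 = True, v12 = True.

v1=False, v2=True, v3=True, v4=True, v5=False, v6=True, v7=True, v8=True, v9=False, v10=True, v11=True, v12=True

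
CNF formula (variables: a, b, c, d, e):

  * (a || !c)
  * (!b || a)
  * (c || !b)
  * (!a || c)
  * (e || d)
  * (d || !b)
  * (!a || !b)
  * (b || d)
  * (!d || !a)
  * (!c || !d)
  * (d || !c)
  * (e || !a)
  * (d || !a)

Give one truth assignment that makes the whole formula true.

a=False, b=False, c=False, d=True, e=False

Branch on a: take a = False.
  then c is forced to False.
  then b is forced to False.
  then d is forced to True.
e is now unconstrained; take e = False.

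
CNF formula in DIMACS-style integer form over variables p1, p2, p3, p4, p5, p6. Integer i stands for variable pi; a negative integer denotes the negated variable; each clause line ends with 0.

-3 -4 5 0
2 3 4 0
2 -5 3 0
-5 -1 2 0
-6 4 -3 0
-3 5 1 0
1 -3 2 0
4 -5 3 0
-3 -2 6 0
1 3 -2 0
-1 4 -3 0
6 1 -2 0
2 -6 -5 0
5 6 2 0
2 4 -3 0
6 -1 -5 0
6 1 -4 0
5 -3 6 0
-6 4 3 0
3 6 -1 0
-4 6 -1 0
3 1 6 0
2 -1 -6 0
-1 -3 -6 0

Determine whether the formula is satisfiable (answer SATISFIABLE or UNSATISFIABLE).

Try p1 = True.
Try p2 = True.
The remaining clauses are satisfied by p3 = False, p4 = True, p5 = False, p6 = True.
So p1=True  p2=True  p3=False  p4=True  p5=False  p6=True is a satisfying assignment.

SATISFIABLE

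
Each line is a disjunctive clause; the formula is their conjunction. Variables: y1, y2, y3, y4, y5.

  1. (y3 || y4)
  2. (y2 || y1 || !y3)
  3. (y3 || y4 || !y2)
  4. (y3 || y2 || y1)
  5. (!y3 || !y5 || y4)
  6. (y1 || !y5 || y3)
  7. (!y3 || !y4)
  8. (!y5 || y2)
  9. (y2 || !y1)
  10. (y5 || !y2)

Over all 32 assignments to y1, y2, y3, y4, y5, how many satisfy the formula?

Satisfying assignments:
  y1=T y2=T y3=F y4=T y5=T
That's 1 in total.

1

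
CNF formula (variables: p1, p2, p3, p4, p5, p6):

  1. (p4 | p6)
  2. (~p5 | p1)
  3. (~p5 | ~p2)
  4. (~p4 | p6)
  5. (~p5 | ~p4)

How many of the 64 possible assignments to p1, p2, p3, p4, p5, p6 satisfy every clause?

18

Split on p4, then p5.
  p4=T, p5=T: a clause becomes empty — 0.
  p4=T, p5=F: forces p6=T; p1, p2, p3 free → 2^3 = 8.
  p4=F, p5=T: remaining (p1,p2,p3,p6) ∈ {(T,F,F,T); (T,F,T,T)} — 2.
  p4=F, p5=F: forces p6=T; p1, p2, p3 free → 2^3 = 8.
Total: 0 + 8 + 2 + 8 = 18.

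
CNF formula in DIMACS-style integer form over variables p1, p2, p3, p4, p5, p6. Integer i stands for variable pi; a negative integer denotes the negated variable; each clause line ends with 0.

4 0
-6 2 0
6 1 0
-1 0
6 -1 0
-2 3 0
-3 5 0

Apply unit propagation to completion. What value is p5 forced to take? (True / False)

True

(p4) stands alone — p4 = True.
Unit clause (!p1) sets p1 = False.
(p6 || p1): since p1 = False, the clause reduces to (p6). p6 = True.
In (!p6 || p2), !p6 is now false; p2 must hold, so p2 = True.
(p3 || !p2) with p2 = True leaves only p3, so p3 = True.
(p5 || !p3): since p3 = True, the clause reduces to (p5). p5 = True.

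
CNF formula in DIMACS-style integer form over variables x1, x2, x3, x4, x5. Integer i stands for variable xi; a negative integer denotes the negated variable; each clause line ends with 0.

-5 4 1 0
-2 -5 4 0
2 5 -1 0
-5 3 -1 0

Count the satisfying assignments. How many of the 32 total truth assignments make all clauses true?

19

Case analysis on x5 and x1:
  x5=T, x1=T: remaining (x2,x3,x4) ∈ {(F,T,F); (F,T,T); (T,T,T)} — 3.
  x5=T, x1=F: remaining (x2,x3,x4) ∈ {(F,F,T); (F,T,T); (T,F,T); (T,T,T)} — 4.
  x5=F, x1=T: remaining (x2,x3,x4) ∈ {(T,F,F); (T,F,T); (T,T,F); (T,T,T)} — 4.
  x5=F, x1=F: x2, x3, x4 free → 2^3 = 8.
Total: 3 + 4 + 4 + 8 = 19.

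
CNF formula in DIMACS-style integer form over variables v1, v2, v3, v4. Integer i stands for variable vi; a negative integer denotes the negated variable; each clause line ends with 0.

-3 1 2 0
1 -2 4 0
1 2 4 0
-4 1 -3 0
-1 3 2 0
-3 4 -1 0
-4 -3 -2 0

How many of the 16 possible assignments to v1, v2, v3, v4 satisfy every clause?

5

Satisfying assignments:
  v1=0 v2=0 v3=0 v4=1
  v1=0 v2=1 v3=0 v4=1
  v1=1 v2=0 v3=1 v4=1
  v1=1 v2=1 v3=0 v4=0
  v1=1 v2=1 v3=0 v4=1
Count: 5.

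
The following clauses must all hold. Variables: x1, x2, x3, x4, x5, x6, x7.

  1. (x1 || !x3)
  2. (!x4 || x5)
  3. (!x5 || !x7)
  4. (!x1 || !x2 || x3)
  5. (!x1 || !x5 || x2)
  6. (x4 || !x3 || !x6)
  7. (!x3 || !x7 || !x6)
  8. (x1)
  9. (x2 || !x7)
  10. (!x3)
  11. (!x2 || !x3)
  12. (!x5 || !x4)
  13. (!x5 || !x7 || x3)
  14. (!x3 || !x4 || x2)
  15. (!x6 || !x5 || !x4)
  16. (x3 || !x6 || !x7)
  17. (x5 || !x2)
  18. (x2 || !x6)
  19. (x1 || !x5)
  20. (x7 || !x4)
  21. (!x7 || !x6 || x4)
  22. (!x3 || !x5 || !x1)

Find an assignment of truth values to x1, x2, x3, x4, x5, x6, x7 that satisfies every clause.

x1=T  x2=F  x3=F  x4=F  x5=F  x6=F  x7=F

The clause (x1) is unit: x1 must be True.
(!x3) is a unit clause, so x3 = False.
The clause (!x2) is unit: x2 must be False.
(!x5) is a unit clause, so x5 = False.
Unit propagation: (!x4) forces x4 = False.
Unit propagation: (!x7) forces x7 = False.
(!x6) is a unit clause, so x6 = False.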